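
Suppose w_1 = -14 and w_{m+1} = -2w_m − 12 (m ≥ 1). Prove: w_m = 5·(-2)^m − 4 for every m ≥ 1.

Base case: w_1 = -14, and 5·(-2)^1 − 4 = -10 − 4 = -14.
Assume w_j = 5·(-2)^j − 4 for some j ≥ 1.
Then w_{j+1} = -2w_j − 12 = -2·(5·(-2)^j − 4) − 12 = -10·(-2)^j + 8 − 12 = 5·(-2)^{j+1} − 4.
By induction, w_m = 5·(-2)^m − 4 for all m ≥ 1.

w_m = 5·(-2)^m − 4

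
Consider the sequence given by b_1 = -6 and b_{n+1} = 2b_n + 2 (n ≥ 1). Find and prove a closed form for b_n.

Claim: b_n = -2^{n+1} − 2.

Base case: b_1 = -6, and -2^{1+1} − 2 = -4 − 2 = -6.
Assume b_r = -2^{r+1} − 2 for some r ≥ 1.
Then b_{r+1} = 2b_r + 2 = 2·(-2^{r+1} − 2) + 2 = -2^{r+2} − 4 + 2 = -2^{r+2} − 2.
Hence b_n = -2^{n+1} − 2 for every n ≥ 1, by induction.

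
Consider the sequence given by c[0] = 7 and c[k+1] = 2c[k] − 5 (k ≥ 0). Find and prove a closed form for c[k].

Claim: c[k] = 2^{k+1} + 5.

Base case: c[0] = 7, and 2^{0+1} + 5 = 2 + 5 = 7.
Assume c[r] = 2^{r+1} + 5 for some r ≥ 0.
Then c[r+1] = 2c[r] − 5 = 2·(2^{r+1} + 5) − 5 = 2^{r+2} + 10 − 5 = 2^{r+2} + 5.
By induction, c[k] = 2^{k+1} + 5 for all k ≥ 0.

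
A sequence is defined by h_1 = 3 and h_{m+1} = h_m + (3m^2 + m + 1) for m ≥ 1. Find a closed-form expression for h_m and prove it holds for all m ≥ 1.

Claim: h_m = m^3 − m^2 + m + 2.

Base case: h_1 = 3, and 1^3 − 1^2 + 1 + 2 = 3.
Assume h_r = r^3 − r^2 + r + 2.
Then h_{r+1} = h_r + (3r^2 + r + 1) = (r^3 − r^2 + r + 2) + (3r^2 + r + 1) = r^3 + 2r^2 + 2r + 3,
and (r+1)^3 − (r+1)^2 + (r+1) + 2 = r^3 + 2r^2 + 2r + 3.
This completes the inductive step, so h_m = m^3 − m^2 + m + 2 for all m ≥ 1.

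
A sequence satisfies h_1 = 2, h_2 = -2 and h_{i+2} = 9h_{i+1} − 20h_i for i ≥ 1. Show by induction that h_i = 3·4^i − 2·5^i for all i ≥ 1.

Base cases: h_1 = 2 and 3·4^1 − 2·5^1 = 2; h_2 = -2 and 3·4^2 − 2·5^2 = -2.
Assume h_t = 3·4^t − 2·5^t for all 1 ≤ t ≤ j, where j ≥ 2.
Then h_{j+1} = 9h_j − 20h_{j−1} = 9·(3·4^j − 2·5^j) − 20·(3·4^{j−1} − 2·5^{j−1}) = 3·(9·4 − 20)4^{j−1} − 2·(9·5 − 20)5^{j−1} = 48·4^{j−1} − 50·5^{j−1} = 3·4^{j+1} − 2·5^{j+1}.
By strong induction, h_i = 3·4^i − 2·5^i for all i ≥ 1.

h_i = 3·4^i − 2·5^i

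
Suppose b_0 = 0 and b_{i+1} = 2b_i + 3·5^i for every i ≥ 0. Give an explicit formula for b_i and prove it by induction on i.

Claim: b_i = -2^i + 5^i.

Base case: b_0 = 0, and -2^0 + 5^0 = -1 + 1 = 0.
Assume b_k = -2^k + 5^k for some k ≥ 0.
Then b_{k+1} = 2b_k + 3·5^k = 2·(-2^k + 5^k) + 3·5^k = -2^{k+1} + 2·5^k + 3·5^k = -2^{k+1} + 5·5^k = -2^{k+1} + 5^{k+1}.
So the formula holds for k+1, and by induction b_i = -2^i + 5^i for all i ≥ 0.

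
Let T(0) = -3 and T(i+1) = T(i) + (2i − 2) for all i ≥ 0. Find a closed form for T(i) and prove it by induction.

Claim: T(i) = i^2 − 3i − 3.

Base case: T(0) = -3, and 0^2 − 3·0 − 3 = -3.
Assume T(k) = k^2 − 3k − 3.
Then T(k+1) = T(k) + (2k − 2) = (k^2 − 3k − 3) + (2k − 2) = k^2 − k − 5,
and (k+1)^2 − 3·(k+1) − 3 = k^2 − k − 5.
By induction, T(i) = i^2 − 3i − 3 for all i ≥ 0.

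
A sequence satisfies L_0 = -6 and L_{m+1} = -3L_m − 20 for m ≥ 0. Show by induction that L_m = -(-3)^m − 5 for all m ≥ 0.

Base case: L_0 = -6, and -(-3)^0 − 5 = -1 − 5 = -6.
Assume L_r = -(-3)^r − 5 for some r ≥ 0.
Then L_{r+1} = -3L_r − 20 = -3·(-(-3)^r − 5) − 20 = 3·(-3)^r + 15 − 20 = -(-3)^{r+1} − 5.
By induction, L_m = -(-3)^m − 5 for all m ≥ 0.

L_m = -(-3)^m − 5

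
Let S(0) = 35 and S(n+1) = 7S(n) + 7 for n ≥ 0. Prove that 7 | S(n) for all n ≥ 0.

Base case: S(0) = 35 = 7·5, so 7 | S(0).
Assume 7 | S(r), so S(r) = 7t for some integer t.
Then S(r+1) = 7S(r) + 7 = 7·(7t) + 7 = 7(7t + 1), so 7 | S(r+1).
This completes the inductive step, so 7 | S(n) for all n ≥ 0.

7 | S(n)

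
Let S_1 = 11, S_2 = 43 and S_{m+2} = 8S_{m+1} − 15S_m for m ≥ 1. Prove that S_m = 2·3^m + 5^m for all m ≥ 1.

Base cases: S_1 = 11 and 2·3^1 + 5^1 = 11; S_2 = 43 and 2·3^2 + 5^2 = 43.
Assume S_j = 2·3^j + 5^j for all 1 ≤ j ≤ k, where k ≥ 2.
Then S_{k+1} = 8S_k − 15S_{k−1} = 8·(2·3^k + 5^k) − 15·(2·3^{k−1} + 5^{k−1}) = 2·(8·3 − 15)3^{k−1} + (8·5 − 15)5^{k−1} = 18·3^{k−1} + 25·5^{k−1} = 2·3^{k+1} + 5^{k+1}.
Hence S_m = 2·3^m + 5^m for every m ≥ 1, by strong induction.

S_m = 2·3^m + 5^m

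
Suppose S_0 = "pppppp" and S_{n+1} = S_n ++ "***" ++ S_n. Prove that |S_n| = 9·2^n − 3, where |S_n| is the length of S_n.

Base case: |S_0| = 6, and 9·2^0 − 3 = 6.
Assume |S_r| = 9·2^r − 3.
Then |S_{r+1}| = |S_r| + 3 + |S_r| = 2|S_r| + 3 = 2(9·2^r − 3) + 3 = 9·2^{r+1} − 6 + 3 = 9·2^{r+1} − 3.
This completes the inductive step, so |S_n| = 9·2^n − 3 for all n ≥ 0.

|S_n| = 9·2^n − 3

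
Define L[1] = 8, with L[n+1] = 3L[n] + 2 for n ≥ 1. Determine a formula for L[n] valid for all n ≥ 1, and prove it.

Claim: L[n] = 3^{n+1} − 1.

Base case: L[1] = 8, and 3^{1+1} − 1 = 9 − 1 = 8.
Assume L[m] = 3^{m+1} − 1 for some m ≥ 1.
Then L[m+1] = 3L[m] + 2 = 3·(3^{m+1} − 1) + 2 = 3^{m+2} − 3 + 2 = 3^{m+2} − 1.
So the formula holds for m+1, and by induction L[n] = 3^{n+1} − 1 for all n ≥ 1.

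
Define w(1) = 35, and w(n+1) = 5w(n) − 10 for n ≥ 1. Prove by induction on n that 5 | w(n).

Base case: w(1) = 35 = 5·7, so 5 | w(1).
Assume 5 | w(j), so w(j) = 5t for some integer t.
Then w(j+1) = 5w(j) − 10 = 5·(5t) − 10 = 5(5t − 2), so 5 | w(j+1).
This completes the inductive step, so 5 | w(n) for all n ≥ 1.

5 | w(n)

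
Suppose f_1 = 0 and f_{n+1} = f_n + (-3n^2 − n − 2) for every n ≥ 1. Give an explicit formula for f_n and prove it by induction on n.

Claim: f_n = -n^3 + n^2 − 2n + 2.

Base case: f_1 = 0, and -1^3 + 1^2 − 2·1 + 2 = 0.
Assume f_m = -m^3 + m^2 − 2m + 2.
Then f_{m+1} = f_m + (-3m^2 − m − 2) = (-m^3 + m^2 − 2m + 2) + (-3m^2 − m − 2) = -m^3 − 2m^2 − 3m,
and -(m+1)^3 + (m+1)^2 − 2·(m+1) + 2 = -m^3 − 2m^2 − 3m.
By induction, f_n = -n^3 + n^2 − 2n + 2 for all n ≥ 1.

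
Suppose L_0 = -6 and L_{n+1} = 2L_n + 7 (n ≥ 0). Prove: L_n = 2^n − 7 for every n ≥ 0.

Base case: L_0 = -6, and 2^0 − 7 = 1 − 7 = -6.
Assume L_m = 2^m − 7 for some m ≥ 0.
Then L_{m+1} = 2L_m + 7 = 2·(2^m − 7) + 7 = 2^{m+1} − 14 + 7 = 2^{m+1} − 7.
Hence L_n = 2^n − 7 for every n ≥ 0, by induction.

L_n = 2^n − 7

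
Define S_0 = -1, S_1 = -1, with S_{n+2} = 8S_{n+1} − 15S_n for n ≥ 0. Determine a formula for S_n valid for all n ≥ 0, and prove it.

Claim: S_n = 5^n − 2·3^n.

Base cases: S_0 = -1 and 5^0 − 2·3^0 = -1; S_1 = -1 and 5^1 − 2·3^1 = -1.
Assume S_j = 5^j − 2·3^j for all 0 ≤ j ≤ r, where r ≥ 1.
Then S_{r+1} = 8S_r − 15S_{r−1} = 8·(5^r − 2·3^r) − 15·(5^{r−1} − 2·3^{r−1}) = (8·5 − 15)5^{r−1} − 2·(8·3 − 15)3^{r−1} = 25·5^{r−1} − 18·3^{r−1} = 5^{r+1} − 2·3^{r+1}.
This completes the inductive step, so S_n = 5^n − 2·3^n for all n ≥ 0.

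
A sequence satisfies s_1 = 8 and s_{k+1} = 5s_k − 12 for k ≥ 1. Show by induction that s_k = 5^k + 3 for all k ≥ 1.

Base case: s_1 = 8, and 5^1 + 3 = 5 + 3 = 8.
Assume s_m = 5^m + 3 for some m ≥ 1.
Then s_{m+1} = 5s_m − 12 = 5·(5^m + 3) − 12 = 5^{m+1} + 15 − 12 = 5^{m+1} + 3.
This completes the inductive step, so s_k = 5^k + 3 for all k ≥ 1.

s_k = 5^k + 3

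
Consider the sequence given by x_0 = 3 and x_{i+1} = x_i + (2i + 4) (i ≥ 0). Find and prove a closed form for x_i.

Claim: x_i = i^2 + 3i + 3.

Base case: x_0 = 3, and 0^2 + 3·0 + 3 = 3.
Assume x_k = k^2 + 3k + 3.
Then x_{k+1} = x_k + (2k + 4) = (k^2 + 3k + 3) + (2k + 4) = k^2 + 5k + 7,
and (k+1)^2 + 3·(k+1) + 3 = k^2 + 5k + 7.
Hence x_i = i^2 + 3i + 3 for every i ≥ 0, by induction.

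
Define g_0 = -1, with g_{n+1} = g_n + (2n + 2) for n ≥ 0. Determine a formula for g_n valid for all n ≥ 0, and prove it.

Claim: g_n = n^2 + n − 1.

Base case: g_0 = -1, and 0^2 + 0 − 1 = -1.
Assume g_r = r^2 + r − 1.
Then g_{r+1} = g_r + (2r + 2) = (r^2 + r − 1) + (2r + 2) = r^2 + 3r + 1,
and (r+1)^2 + (r+1) − 1 = r^2 + 3r + 1.
This completes the inductive step, so g_n = n^2 + n − 1 for all n ≥ 0.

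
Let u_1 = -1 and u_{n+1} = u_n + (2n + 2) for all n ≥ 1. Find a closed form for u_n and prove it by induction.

Claim: u_n = n^2 + n − 3.

Base case: u_1 = -1, and 1^2 + 1 − 3 = -1.
Assume u_r = r^2 + r − 3.
Then u_{r+1} = u_r + (2r + 2) = (r^2 + r − 3) + (2r + 2) = r^2 + 3r − 1,
and (r+1)^2 + (r+1) − 3 = r^2 + 3r − 1.
This completes the inductive step, so u_n = n^2 + n − 3 for all n ≥ 1.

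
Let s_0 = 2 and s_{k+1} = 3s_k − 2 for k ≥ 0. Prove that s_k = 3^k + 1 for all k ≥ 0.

Base case: s_0 = 2, and 3^0 + 1 = 1 + 1 = 2.
Assume s_m = 3^m + 1 for some m ≥ 0.
Then s_{m+1} = 3s_m − 2 = 3·(3^m + 1) − 2 = 3^{m+1} + 3 − 2 = 3^{m+1} + 1.
Hence s_k = 3^k + 1 for every k ≥ 0, by induction.

s_k = 3^k + 1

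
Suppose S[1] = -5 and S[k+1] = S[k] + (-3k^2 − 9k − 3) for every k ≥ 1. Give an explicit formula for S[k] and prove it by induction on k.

Claim: S[k] = -k^3 − 3k^2 + k − 2.

Base case: S[1] = -5, and -1^3 − 3·1^2 + 1 − 2 = -5.
Assume S[m] = -m^3 − 3m^2 + m − 2.
Then S[m+1] = S[m] + (-3m^2 − 9m − 3) = (-m^3 − 3m^2 + m − 2) + (-3m^2 − 9m − 3) = -m^3 − 6m^2 − 8m − 5,
and -(m+1)^3 − 3·(m+1)^2 + (m+1) − 2 = -m^3 − 6m^2 − 8m − 5.
This completes the inductive step, so S[k] = -k^3 − 3k^2 + k − 2 for all k ≥ 1.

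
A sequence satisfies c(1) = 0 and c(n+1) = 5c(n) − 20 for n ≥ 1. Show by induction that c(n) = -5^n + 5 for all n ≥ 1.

Base case: c(1) = 0, and -5^1 + 5 = -5 + 5 = 0.
Assume c(j) = -5^j + 5 for some j ≥ 1.
Then c(j+1) = 5c(j) − 20 = 5·(-5^j + 5) − 20 = -5^{j+1} + 25 − 20 = -5^{j+1} + 5.
This completes the inductive step, so c(n) = -5^n + 5 for all n ≥ 1.

c(n) = -5^n + 5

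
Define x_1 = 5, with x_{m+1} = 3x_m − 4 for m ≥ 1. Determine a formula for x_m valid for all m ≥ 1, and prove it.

Claim: x_m = 3^m + 2.

Base case: x_1 = 5, and 3^1 + 2 = 3 + 2 = 5.
Assume x_j = 3^j + 2 for some j ≥ 1.
Then x_{j+1} = 3x_j − 4 = 3·(3^j + 2) − 4 = 3^{j+1} + 6 − 4 = 3^{j+1} + 2.
This completes the inductive step, so x_m = 3^m + 2 for all m ≥ 1.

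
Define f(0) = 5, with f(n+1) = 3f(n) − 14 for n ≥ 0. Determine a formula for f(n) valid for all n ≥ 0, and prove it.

Claim: f(n) = -2·3^n + 7.

Base case: f(0) = 5, and -2·3^0 + 7 = -2 + 7 = 5.
Assume f(k) = -2·3^k + 7 for some k ≥ 0.
Then f(k+1) = 3f(k) − 14 = 3·(-2·3^k + 7) − 14 = -6·3^k + 21 − 14 = -2·3^{k+1} + 7.
Hence f(n) = -2·3^n + 7 for every n ≥ 0, by induction.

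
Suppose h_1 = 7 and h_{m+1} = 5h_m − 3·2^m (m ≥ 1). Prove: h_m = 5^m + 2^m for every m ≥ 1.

Base case: h_1 = 7, and 5^1 + 2^1 = 5 + 2 = 7.
Assume h_j = 5^j + 2^j for some j ≥ 1.
Then h_{j+1} = 5h_j − 3·2^j = 5·(5^j + 2^j) − 3·2^j = 5^{j+1} + 5·2^j − 3·2^j = 5^{j+1} + 2·2^j = 5^{j+1} + 2^{j+1}.
This completes the inductive step, so h_m = 5^m + 2^m for all m ≥ 1.

h_m = 5^m + 2^m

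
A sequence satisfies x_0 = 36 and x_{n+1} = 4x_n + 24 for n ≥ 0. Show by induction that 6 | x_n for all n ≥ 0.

Base case: x_0 = 36 = 6·6, so 6 | x_0.
Assume 6 | x_k, so x_k = 6t for some integer t.
Then x_{k+1} = 4x_k + 24 = 4·(6t) + 24 = 6(4t + 4), so 6 | x_{k+1}.
Hence 6 | x_n for every n ≥ 0, by induction.

6 | x_n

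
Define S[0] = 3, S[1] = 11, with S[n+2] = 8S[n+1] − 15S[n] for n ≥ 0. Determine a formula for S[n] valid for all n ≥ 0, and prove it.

Claim: S[n] = 2·3^n + 5^n.

Base cases: S[0] = 3 and 2·3^0 + 5^0 = 3; S[1] = 11 and 2·3^1 + 5^1 = 11.
Assume S[j] = 2·3^j + 5^j for all 0 ≤ j ≤ m, where m ≥ 1.
Then S[m+1] = 8S[m] − 15S[m−1] = 8·(2·3^m + 5^m) − 15·(2·3^{m−1} + 5^{m−1}) = 2·(8·3 − 15)3^{m−1} + (8·5 − 15)5^{m−1} = 18·3^{m−1} + 25·5^{m−1} = 2·3^{m+1} + 5^{m+1}.
This completes the inductive step, so S[n] = 2·3^n + 5^n for all n ≥ 0.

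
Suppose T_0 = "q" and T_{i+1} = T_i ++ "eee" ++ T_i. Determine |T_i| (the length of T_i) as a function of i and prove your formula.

Claim: |T_i| = 2^{i+2} − 3.

Base case: |T_0| = 1, and 2^{0+2} − 3 = 1.
Assume |T_m| = 2^{m+2} − 3.
Then |T_{m+1}| = |T_m| + 3 + |T_m| = 2|T_m| + 3 = 2(2^{m+2} − 3) + 3 = 2^{m+3} − 6 + 3 = 2^{m+3} − 3.
By induction, |T_i| = 2^{i+2} − 3 for all i ≥ 0.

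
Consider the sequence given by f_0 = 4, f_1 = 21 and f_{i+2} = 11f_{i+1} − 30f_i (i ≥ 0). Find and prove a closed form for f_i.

Claim: f_i = 3·5^i + 6^i.

Base cases: f_0 = 4 and 3·5^0 + 6^0 = 4; f_1 = 21 and 3·5^1 + 6^1 = 21.
Assume f_j = 3·5^j + 6^j for all 0 ≤ j ≤ k, where k ≥ 1.
Then f_{k+1} = 11f_k − 30f_{k−1} = 11·(3·5^k + 6^k) − 30·(3·5^{k−1} + 6^{k−1}) = 3·(11·5 − 30)5^{k−1} + (11·6 − 30)6^{k−1} = 75·5^{k−1} + 36·6^{k−1} = 3·5^{k+1} + 6^{k+1}.
This completes the inductive step, so f_i = 3·5^i + 6^i for all i ≥ 0.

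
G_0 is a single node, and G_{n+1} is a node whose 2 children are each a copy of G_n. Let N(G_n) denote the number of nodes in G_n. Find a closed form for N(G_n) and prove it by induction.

Claim: N(G_n) = 2^{n+1} − 1.

Base case: N(G_0) = 1, and 2^{0+1} − 1 = 1.
Assume N(G_j) = 2^{j+1} − 1.
Then N(G_{j+1}) = 1 + 2N(G_j) = 1 + 2(2^{j+1} − 1) = 2^{j+2} − 2 + 1 = 2^{j+2} − 1.
By induction, N(G_n) = 2^{n+1} − 1 for all n ≥ 0.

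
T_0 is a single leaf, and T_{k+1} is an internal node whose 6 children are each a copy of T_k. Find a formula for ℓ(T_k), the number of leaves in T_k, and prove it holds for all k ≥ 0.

Claim: ℓ(T_k) = 6^k.

Base case: ℓ(T_0) = 1, and 6^0 = 1.
Assume ℓ(T_j) = 6^j.
Then ℓ(T_{j+1}) = 6·ℓ(T_j) = 6·6^j = 6^{j+1}.
This completes the inductive step, so ℓ(T_k) = 6^k for all k ≥ 0.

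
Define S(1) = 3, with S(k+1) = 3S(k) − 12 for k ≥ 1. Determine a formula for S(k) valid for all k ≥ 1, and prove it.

Claim: S(k) = -3^k + 6.

Base case: S(1) = 3, and -3^1 + 6 = -3 + 6 = 3.
Assume S(m) = -3^m + 6 for some m ≥ 1.
Then S(m+1) = 3S(m) − 12 = 3·(-3^m + 6) − 12 = -3^{m+1} + 18 − 12 = -3^{m+1} + 6.
By induction, S(k) = -3^k + 6 for all k ≥ 1.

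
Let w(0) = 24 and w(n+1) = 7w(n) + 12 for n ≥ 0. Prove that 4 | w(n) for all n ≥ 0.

Base case: w(0) = 24 = 4·6, so 4 | w(0).
Assume 4 | w(k), so w(k) = 4t for some integer t.
Then w(k+1) = 7w(k) + 12 = 7·(4t) + 12 = 4(7t + 3), so 4 | w(k+1).
So the property holds for k+1, and by induction 4 | w(n) for all n ≥ 0.

4 | w(n)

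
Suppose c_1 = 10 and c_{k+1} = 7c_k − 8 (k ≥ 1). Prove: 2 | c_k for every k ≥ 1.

Base case: c_1 = 10 = 2·5, so 2 | c_1.
Assume 2 | c_r, so c_r = 2t for some integer t.
Then c_{r+1} = 7c_r − 8 = 7·(2t) − 8 = 2(7t − 4), so 2 | c_{r+1}.
So the property holds for r+1, and by induction 2 | c_k for all k ≥ 1.

2 | c_k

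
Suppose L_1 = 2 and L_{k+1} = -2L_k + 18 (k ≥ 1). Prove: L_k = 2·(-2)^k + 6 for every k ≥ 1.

Base case: L_1 = 2, and 2·(-2)^1 + 6 = -4 + 6 = 2.
Assume L_r = 2·(-2)^r + 6 for some r ≥ 1.
Then L_{r+1} = -2L_r + 18 = -2·(2·(-2)^r + 6) + 18 = -4·(-2)^r − 12 + 18 = 2·(-2)^{r+1} + 6.
This completes the inductive step, so L_k = 2·(-2)^k + 6 for all k ≥ 1.

L_k = 2·(-2)^k + 6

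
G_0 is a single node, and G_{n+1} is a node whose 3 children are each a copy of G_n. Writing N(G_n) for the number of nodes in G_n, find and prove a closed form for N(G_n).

Claim: N(G_n) = (3^{n+1} − 1)/2.

Base case: N(G_0) = 1, and (3^{0+1} − 1)/2 = 1.
Assume N(G_j) = (3^{j+1} − 1)/2.
Then N(G_{j+1}) = 1 + 3N(G_j) = 1 + 3·(3^{j+1} − 1)/2 = 1 + (3^{j+2} − 3)/2 = (2 + 3^{j+2} − 3)/2 = (3^{j+2} − 1)/2.
By induction, N(G_n) = (3^{n+1} − 1)/2 for all n ≥ 0.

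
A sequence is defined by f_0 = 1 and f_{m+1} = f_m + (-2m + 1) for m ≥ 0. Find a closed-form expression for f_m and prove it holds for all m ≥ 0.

Claim: f_m = -m^2 + 2m + 1.

Base case: f_0 = 1, and -0^2 + 2·0 + 1 = 1.
Assume f_j = -j^2 + 2j + 1.
Then f_{j+1} = f_j + (-2j + 1) = (-j^2 + 2j + 1) + (-2j + 1) = -j^2 + 2,
and -(j+1)^2 + 2·(j+1) + 1 = -j^2 + 2.
By induction, f_m = -m^2 + 2m + 1 for all m ≥ 0.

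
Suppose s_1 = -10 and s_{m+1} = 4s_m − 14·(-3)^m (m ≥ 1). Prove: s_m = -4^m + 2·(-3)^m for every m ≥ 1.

Base case: s_1 = -10, and -4^1 + 2·(-3)^1 = -4 − 6 = -10.
Assume s_r = -4^r + 2·(-3)^r for some r ≥ 1.
Then s_{r+1} = 4s_r − 14·(-3)^r = 4·(-4^r + 2·(-3)^r) − 14·(-3)^r = -4^{r+1} + 8·(-3)^r − 14·(-3)^r = -4^{r+1} − 6·(-3)^r = -4^{r+1} + 2·(-3)^{r+1}.
Hence s_m = -4^m + 2·(-3)^m for every m ≥ 1, by induction.

s_m = -4^m + 2·(-3)^m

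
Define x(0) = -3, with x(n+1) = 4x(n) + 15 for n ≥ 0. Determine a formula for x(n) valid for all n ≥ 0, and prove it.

Claim: x(n) = 2·4^n − 5.

Base case: x(0) = -3, and 2·4^0 − 5 = 2 − 5 = -3.
Assume x(m) = 2·4^m − 5 for some m ≥ 0.
Then x(m+1) = 4x(m) + 15 = 4·(2·4^m − 5) + 15 = 8·4^m − 20 + 15 = 2·4^{m+1} − 5.
This completes the inductive step, so x(n) = 2·4^n − 5 for all n ≥ 0.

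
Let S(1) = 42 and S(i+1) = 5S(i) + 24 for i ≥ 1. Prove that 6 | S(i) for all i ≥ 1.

Base case: S(1) = 42 = 6·7, so 6 | S(1).
Assume 6 | S(k), so S(k) = 6t for some integer t.
Then S(k+1) = 5S(k) + 24 = 5·(6t) + 24 = 6(5t + 4), so 6 | S(k+1).
Hence 6 | S(i) for every i ≥ 1, by induction.

6 | S(i)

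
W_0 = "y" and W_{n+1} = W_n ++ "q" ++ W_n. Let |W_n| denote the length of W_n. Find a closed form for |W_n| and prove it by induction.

Claim: |W_n| = 2^{n+1} − 1.

Base case: |W_0| = 1, and 2^{0+1} − 1 = 1.
Assume |W_r| = 2^{r+1} − 1.
Then |W_{r+1}| = |W_r| + 1 + |W_r| = 2|W_r| + 1 = 2(2^{r+1} − 1) + 1 = 2^{r+2} − 2 + 1 = 2^{r+2} − 1.
By induction, |W_n| = 2^{n+1} − 1 for all n ≥ 0.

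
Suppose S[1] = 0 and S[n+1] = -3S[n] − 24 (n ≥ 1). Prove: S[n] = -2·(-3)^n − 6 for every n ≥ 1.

Base case: S[1] = 0, and -2·(-3)^1 − 6 = 6 − 6 = 0.
Assume S[k] = -2·(-3)^k − 6 for some k ≥ 1.
Then S[k+1] = -3S[k] − 24 = -3·(-2·(-3)^k − 6) − 24 = 6·(-3)^k + 18 − 24 = -2·(-3)^{k+1} − 6.
This completes the inductive step, so S[n] = -2·(-3)^n − 6 for all n ≥ 1.

S[n] = -2·(-3)^n − 6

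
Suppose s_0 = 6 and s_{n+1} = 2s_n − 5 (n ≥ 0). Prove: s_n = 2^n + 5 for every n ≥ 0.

Base case: s_0 = 6, and 2^0 + 5 = 1 + 5 = 6.
Assume s_m = 2^m + 5 for some m ≥ 0.
Then s_{m+1} = 2s_m − 5 = 2·(2^m + 5) − 5 = 2^{m+1} + 10 − 5 = 2^{m+1} + 5.
By induction, s_n = 2^n + 5 for all n ≥ 0.

s_n = 2^n + 5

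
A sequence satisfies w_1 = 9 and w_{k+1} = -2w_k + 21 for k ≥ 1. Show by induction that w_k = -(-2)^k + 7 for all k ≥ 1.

Base case: w_1 = 9, and -(-2)^1 + 7 = 2 + 7 = 9.
Assume w_j = -(-2)^j + 7 for some j ≥ 1.
Then w_{j+1} = -2w_j + 21 = -2·(-(-2)^j + 7) + 21 = 2·(-2)^j − 14 + 21 = -(-2)^{j+1} + 7.
So the formula holds for j+1, and by induction w_k = -(-2)^k + 7 for all k ≥ 1.

w_k = -(-2)^k + 7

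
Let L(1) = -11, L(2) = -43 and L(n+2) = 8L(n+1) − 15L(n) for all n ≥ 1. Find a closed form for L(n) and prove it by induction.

Claim: L(n) = -5^n − 2·3^n.

Base cases: L(1) = -11 and -5^1 − 2·3^1 = -11; L(2) = -43 and -5^2 − 2·3^2 = -43.
Assume L(j) = -5^j − 2·3^j for all 1 ≤ j ≤ k, where k ≥ 2.
Then L(k+1) = 8L(k) − 15L(k−1) = 8·(-5^k − 2·3^k) − 15·(-5^{k−1} − 2·3^{k−1}) = -(8·5 − 15)5^{k−1} − 2·(8·3 − 15)3^{k−1} = -25·5^{k−1} − 18·3^{k−1} = -5^{k+1} − 2·3^{k+1}.
This completes the inductive step, so L(n) = -5^n − 2·3^n for all n ≥ 1.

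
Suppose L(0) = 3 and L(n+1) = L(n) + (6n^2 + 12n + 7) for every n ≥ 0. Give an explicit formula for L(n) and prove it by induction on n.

Claim: L(n) = 2n^3 + 3n^2 + 2n + 3.

Base case: L(0) = 3, and 2·0^3 + 3·0^2 + 2·0 + 3 = 3.
Assume L(k) = 2k^3 + 3k^2 + 2k + 3.
Then L(k+1) = L(k) + (6k^2 + 12k + 7) = (2k^3 + 3k^2 + 2k + 3) + (6k^2 + 12k + 7) = 2k^3 + 9k^2 + 14k + 10,
and 2·(k+1)^3 + 3·(k+1)^2 + 2·(k+1) + 3 = 2k^3 + 9k^2 + 14k + 10.
By induction, L(n) = 2n^3 + 3n^2 + 2n + 3 for all n ≥ 0.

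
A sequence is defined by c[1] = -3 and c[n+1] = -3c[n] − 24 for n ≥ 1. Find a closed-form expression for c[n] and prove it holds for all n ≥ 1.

Claim: c[n] = -(-3)^n − 6.

Base case: c[1] = -3, and -(-3)^1 − 6 = 3 − 6 = -3.
Assume c[j] = -(-3)^j − 6 for some j ≥ 1.
Then c[j+1] = -3c[j] − 24 = -3·(-(-3)^j − 6) − 24 = 3·(-3)^j + 18 − 24 = -(-3)^{j+1} − 6.
By induction, c[n] = -(-3)^n − 6 for all n ≥ 1.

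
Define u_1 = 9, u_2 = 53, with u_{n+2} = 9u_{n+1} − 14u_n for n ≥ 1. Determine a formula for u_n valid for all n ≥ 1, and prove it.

Claim: u_n = 2^n + 7^n.

Base cases: u_1 = 9 and 2^1 + 7^1 = 9; u_2 = 53 and 2^2 + 7^2 = 53.
Assume u_j = 2^j + 7^j for all 1 ≤ j ≤ m, where m ≥ 2.
Then u_{m+1} = 9u_m − 14u_{m−1} = 9·(2^m + 7^m) − 14·(2^{m−1} + 7^{m−1}) = (9·2 − 14)2^{m−1} + (9·7 − 14)7^{m−1} = 4·2^{m−1} + 49·7^{m−1} = 2^{m+1} + 7^{m+1}.
By strong induction, u_n = 2^n + 7^n for all n ≥ 1.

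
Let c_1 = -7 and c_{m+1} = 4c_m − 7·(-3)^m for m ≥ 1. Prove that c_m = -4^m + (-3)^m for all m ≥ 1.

Base case: c_1 = -7, and -4^1 + (-3)^1 = -4 − 3 = -7.
Assume c_k = -4^k + (-3)^k for some k ≥ 1.
Then c_{k+1} = 4c_k − 7·(-3)^k = 4·(-4^k + (-3)^k) − 7·(-3)^k = -4^{k+1} + 4·(-3)^k − 7·(-3)^k = -4^{k+1} − 3·(-3)^k = -4^{k+1} + (-3)^{k+1}.
Hence c_m = -4^m + (-3)^m for every m ≥ 1, by induction.

c_m = -4^m + (-3)^m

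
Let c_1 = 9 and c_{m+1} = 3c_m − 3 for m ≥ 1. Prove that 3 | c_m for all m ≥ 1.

Base case: c_1 = 9 = 3·3, so 3 | c_1.
Assume 3 | c_r, so c_r = 3t for some integer t.
Then c_{r+1} = 3c_r − 3 = 3·(3t) − 3 = 3(3t − 1), so 3 | c_{r+1}.
By induction, 3 | c_m for all m ≥ 1.

3 | c_m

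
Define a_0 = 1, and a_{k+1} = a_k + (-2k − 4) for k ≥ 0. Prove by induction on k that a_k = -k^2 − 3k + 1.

Base case: a_0 = 1, and -0^2 − 3·0 + 1 = 1.
Assume a_m = -m^2 − 3m + 1.
Then a_{m+1} = a_m + (-2m − 4) = (-m^2 − 3m + 1) + (-2m − 4) = -m^2 − 5m − 3,
and -(m+1)^2 − 3·(m+1) + 1 = -m^2 − 5m − 3.
Hence a_k = -k^2 − 3k + 1 for every k ≥ 0, by induction.

a_k = -k^2 − 3k + 1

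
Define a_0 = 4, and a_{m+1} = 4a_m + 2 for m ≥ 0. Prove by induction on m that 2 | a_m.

Base case: a_0 = 4 = 2·2, so 2 | a_0.
Assume 2 | a_k, so a_k = 2t for some integer t.
Then a_{k+1} = 4a_k + 2 = 4·(2t) + 2 = 2(4t + 1), so 2 | a_{k+1}.
Hence 2 | a_m for every m ≥ 0, by induction.

2 | a_m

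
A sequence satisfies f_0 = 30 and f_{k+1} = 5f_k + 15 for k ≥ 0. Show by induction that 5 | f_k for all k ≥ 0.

Base case: f_0 = 30 = 5·6, so 5 | f_0.
Assume 5 | f_m, so f_m = 5t for some integer t.
Then f_{m+1} = 5f_m + 15 = 5·(5t) + 15 = 5(5t + 3), so 5 | f_{m+1}.
So the property holds for m+1, and by induction 5 | f_k for all k ≥ 0.

5 | f_k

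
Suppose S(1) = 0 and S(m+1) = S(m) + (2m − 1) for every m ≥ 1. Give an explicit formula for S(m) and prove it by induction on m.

Claim: S(m) = m^2 − 2m + 1.

Base case: S(1) = 0, and 1^2 − 2·1 + 1 = 0.
Assume S(r) = r^2 − 2r + 1.
Then S(r+1) = S(r) + (2r − 1) = (r^2 − 2r + 1) + (2r − 1) = r^2,
and (r+1)^2 − 2·(r+1) + 1 = r^2.
By induction, S(m) = m^2 − 2m + 1 for all m ≥ 1.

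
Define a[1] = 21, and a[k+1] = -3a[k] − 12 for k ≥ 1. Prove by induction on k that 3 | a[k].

Base case: a[1] = 21 = 3·7, so 3 | a[1].
Assume 3 | a[j], so a[j] = 3t for some integer t.
Then a[j+1] = -3a[j] − 12 = -3·(3t) − 12 = 3(-3t − 4), so 3 | a[j+1].
By induction, 3 | a[k] for all k ≥ 1.

3 | a[k]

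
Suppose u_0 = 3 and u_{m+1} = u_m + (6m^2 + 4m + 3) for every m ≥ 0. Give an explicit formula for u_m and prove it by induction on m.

Claim: u_m = 2m^3 − m^2 + 2m + 3.

Base case: u_0 = 3, and 2·0^3 − 0^2 + 2·0 + 3 = 3.
Assume u_k = 2k^3 − k^2 + 2k + 3.
Then u_{k+1} = u_k + (6k^2 + 4k + 3) = (2k^3 − k^2 + 2k + 3) + (6k^2 + 4k + 3) = 2k^3 + 5k^2 + 6k + 6,
and 2·(k+1)^3 − (k+1)^2 + 2·(k+1) + 3 = 2k^3 + 5k^2 + 6k + 6.
Hence u_m = 2m^3 − m^2 + 2m + 3 for every m ≥ 0, by induction.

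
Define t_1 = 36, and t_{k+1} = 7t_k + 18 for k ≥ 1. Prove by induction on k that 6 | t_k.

Base case: t_1 = 36 = 6·6, so 6 | t_1.
Assume 6 | t_j, so t_j = 6s for some integer s.
Then t_{j+1} = 7t_j + 18 = 7·(6s) + 18 = 6(7s + 3), so 6 | t_{j+1}.
By induction, 6 | t_k for all k ≥ 1.

6 | t_k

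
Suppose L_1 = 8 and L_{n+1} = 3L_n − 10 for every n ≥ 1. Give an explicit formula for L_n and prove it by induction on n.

Claim: L_n = 3^n + 5.

Base case: L_1 = 8, and 3^1 + 5 = 3 + 5 = 8.
Assume L_j = 3^j + 5 for some j ≥ 1.
Then L_{j+1} = 3L_j − 10 = 3·(3^j + 5) − 10 = 3^{j+1} + 15 − 10 = 3^{j+1} + 5.
By induction, L_n = 3^n + 5 for all n ≥ 1.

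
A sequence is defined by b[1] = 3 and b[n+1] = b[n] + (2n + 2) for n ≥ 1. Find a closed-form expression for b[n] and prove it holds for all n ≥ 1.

Claim: b[n] = n^2 + n + 1.

Base case: b[1] = 3, and 1^2 + 1 + 1 = 3.
Assume b[m] = m^2 + m + 1.
Then b[m+1] = b[m] + (2m + 2) = (m^2 + m + 1) + (2m + 2) = m^2 + 3m + 3,
and (m+1)^2 + (m+1) + 1 = m^2 + 3m + 3.
By induction, b[n] = n^2 + n + 1 for all n ≥ 1.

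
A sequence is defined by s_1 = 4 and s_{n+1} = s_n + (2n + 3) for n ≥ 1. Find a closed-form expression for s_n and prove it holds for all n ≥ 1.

Claim: s_n = n^2 + 2n + 1.

Base case: s_1 = 4, and 1^2 + 2·1 + 1 = 4.
Assume s_j = j^2 + 2j + 1.
Then s_{j+1} = s_j + (2j + 3) = (j^2 + 2j + 1) + (2j + 3) = j^2 + 4j + 4,
and (j+1)^2 + 2·(j+1) + 1 = j^2 + 4j + 4.
This completes the inductive step, so s_n = n^2 + 2n + 1 for all n ≥ 1.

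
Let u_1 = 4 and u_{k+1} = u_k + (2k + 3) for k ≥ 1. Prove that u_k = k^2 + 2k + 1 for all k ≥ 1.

Base case: u_1 = 4, and 1^2 + 2·1 + 1 = 4.
Assume u_m = m^2 + 2m + 1.
Then u_{m+1} = u_m + (2m + 3) = (m^2 + 2m + 1) + (2m + 3) = m^2 + 4m + 4,
and (m+1)^2 + 2·(m+1) + 1 = m^2 + 4m + 4.
By induction, u_k = k^2 + 2k + 1 for all k ≥ 1.

u_k = k^2 + 2k + 1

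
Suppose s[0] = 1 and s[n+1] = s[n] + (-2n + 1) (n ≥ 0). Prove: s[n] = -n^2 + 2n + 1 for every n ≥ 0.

Base case: s[0] = 1, and -0^2 + 2·0 + 1 = 1.
Assume s[r] = -r^2 + 2r + 1.
Then s[r+1] = s[r] + (-2r + 1) = (-r^2 + 2r + 1) + (-2r + 1) = -r^2 + 2,
and -(r+1)^2 + 2·(r+1) + 1 = -r^2 + 2.
This completes the inductive step, so s[n] = -n^2 + 2n + 1 for all n ≥ 0.

s[n] = -n^2 + 2n + 1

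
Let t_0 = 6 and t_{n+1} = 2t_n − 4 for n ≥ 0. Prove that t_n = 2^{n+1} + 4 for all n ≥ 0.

Base case: t_0 = 6, and 2^{0+1} + 4 = 2 + 4 = 6.
Assume t_r = 2^{r+1} + 4 for some r ≥ 0.
Then t_{r+1} = 2t_r − 4 = 2·(2^{r+1} + 4) − 4 = 2^{r+2} + 8 − 4 = 2^{r+2} + 4.
Hence t_n = 2^{n+1} + 4 for every n ≥ 0, by induction.

t_n = 2^{n+1} + 4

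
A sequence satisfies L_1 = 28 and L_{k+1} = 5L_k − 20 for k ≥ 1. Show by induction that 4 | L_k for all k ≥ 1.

Base case: L_1 = 28 = 4·7, so 4 | L_1.
Assume 4 | L_j, so L_j = 4t for some integer t.
Then L_{j+1} = 5L_j − 20 = 5·(4t) − 20 = 4(5t − 5), so 4 | L_{j+1}.
Hence 4 | L_k for every k ≥ 1, by induction.

4 | L_k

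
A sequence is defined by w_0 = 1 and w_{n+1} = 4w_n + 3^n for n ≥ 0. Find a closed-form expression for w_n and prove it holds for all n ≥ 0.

Claim: w_n = 2·4^n − 3^n.

Base case: w_0 = 1, and 2·4^0 − 3^0 = 2 − 1 = 1.
Assume w_k = 2·4^k − 3^k for some k ≥ 0.
Then w_{k+1} = 4w_k + 3^k = 4·(2·4^k − 3^k) + 3^k = 2·4^{k+1} − 4·3^k + 3^k = 2·4^{k+1} − 3·3^k = 2·4^{k+1} − 3^{k+1}.
This completes the inductive step, so w_n = 2·4^n − 3^n for all n ≥ 0.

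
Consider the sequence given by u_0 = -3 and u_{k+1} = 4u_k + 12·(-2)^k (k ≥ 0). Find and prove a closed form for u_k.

Claim: u_k = -4^k − 2·(-2)^k.

Base case: u_0 = -3, and -4^0 − 2·(-2)^0 = -1 − 2 = -3.
Assume u_r = -4^r − 2·(-2)^r for some r ≥ 0.
Then u_{r+1} = 4u_r + 12·(-2)^r = 4·(-4^r − 2·(-2)^r) + 12·(-2)^r = -4^{r+1} − 8·(-2)^r + 12·(-2)^r = -4^{r+1} + 4·(-2)^r = -4^{r+1} − 2·(-2)^{r+1}.
Hence u_k = -4^k − 2·(-2)^k for every k ≥ 0, by induction.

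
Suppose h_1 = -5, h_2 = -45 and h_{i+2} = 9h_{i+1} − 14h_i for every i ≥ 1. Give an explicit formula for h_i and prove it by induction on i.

Claim: h_i = 2^i − 7^i.

Base cases: h_1 = -5 and 2^1 − 7^1 = -5; h_2 = -45 and 2^2 − 7^2 = -45.
Assume h_j = 2^j − 7^j for all 1 ≤ j ≤ m, where m ≥ 2.
Then h_{m+1} = 9h_m − 14h_{m−1} = 9·(2^m − 7^m) − 14·(2^{m−1} − 7^{m−1}) = (9·2 − 14)2^{m−1} − (9·7 − 14)7^{m−1} = 4·2^{m−1} − 49·7^{m−1} = 2^{m+1} − 7^{m+1}.
So the formula holds for m+1, and by strong induction h_i = 2^i − 7^i for all i ≥ 1.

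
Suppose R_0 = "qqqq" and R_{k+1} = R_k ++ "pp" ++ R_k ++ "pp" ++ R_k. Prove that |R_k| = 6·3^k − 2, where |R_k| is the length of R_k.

Base case: |R_0| = 4, and 6·3^0 − 2 = 4.
Assume |R_r| = 6·3^r − 2.
Then |R_{r+1}| = 3|R_r| + 4 = 3(6·3^r − 2) + 4 = 6·3^{r+1} − 6 + 4 = 6·3^{r+1} − 2.
This completes the inductive step, so |R_k| = 6·3^k − 2 for all k ≥ 0.

|R_k| = 6·3^k − 2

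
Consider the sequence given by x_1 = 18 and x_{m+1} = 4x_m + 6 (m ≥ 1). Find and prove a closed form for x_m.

Claim: x_m = 5·4^m − 2.

Base case: x_1 = 18, and 5·4^1 − 2 = 20 − 2 = 18.
Assume x_k = 5·4^k − 2 for some k ≥ 1.
Then x_{k+1} = 4x_k + 6 = 4·(5·4^k − 2) + 6 = 20·4^k − 8 + 6 = 5·4^{k+1} − 2.
Hence x_m = 5·4^m − 2 for every m ≥ 1, by induction.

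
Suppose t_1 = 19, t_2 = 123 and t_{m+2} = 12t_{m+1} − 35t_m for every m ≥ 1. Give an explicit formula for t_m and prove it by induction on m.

Claim: t_m = 5^m + 2·7^m.

Base cases: t_1 = 19 and 5^1 + 2·7^1 = 19; t_2 = 123 and 5^2 + 2·7^2 = 123.
Assume t_j = 5^j + 2·7^j for all 1 ≤ j ≤ r, where r ≥ 2.
Then t_{r+1} = 12t_r − 35t_{r−1} = 12·(5^r + 2·7^r) − 35·(5^{r−1} + 2·7^{r−1}) = (12·5 − 35)5^{r−1} + 2·(12·7 − 35)7^{r−1} = 25·5^{r−1} + 98·7^{r−1} = 5^{r+1} + 2·7^{r+1}.
By strong induction, t_m = 5^m + 2·7^m for all m ≥ 1.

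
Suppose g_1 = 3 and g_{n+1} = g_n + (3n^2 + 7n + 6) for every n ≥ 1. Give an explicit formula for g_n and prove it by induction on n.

Claim: g_n = n^3 + 2n^2 + 3n − 3.

Base case: g_1 = 3, and 1^3 + 2·1^2 + 3·1 − 3 = 3.
Assume g_j = j^3 + 2j^2 + 3j − 3.
Then g_{j+1} = g_j + (3j^2 + 7j + 6) = (j^3 + 2j^2 + 3j − 3) + (3j^2 + 7j + 6) = j^3 + 5j^2 + 10j + 3,
and (j+1)^3 + 2·(j+1)^2 + 3·(j+1) − 3 = j^3 + 5j^2 + 10j + 3.
By induction, g_n = n^3 + 2n^2 + 3n − 3 for all n ≥ 1.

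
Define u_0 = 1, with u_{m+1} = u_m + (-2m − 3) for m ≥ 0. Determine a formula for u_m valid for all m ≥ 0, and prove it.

Claim: u_m = -m^2 − 2m + 1.

Base case: u_0 = 1, and -0^2 − 2·0 + 1 = 1.
Assume u_j = -j^2 − 2j + 1.
Then u_{j+1} = u_j + (-2j − 3) = (-j^2 − 2j + 1) + (-2j − 3) = -j^2 − 4j − 2,
and -(j+1)^2 − 2·(j+1) + 1 = -j^2 − 4j − 2.
By induction, u_m = -m^2 − 2m + 1 for all m ≥ 0.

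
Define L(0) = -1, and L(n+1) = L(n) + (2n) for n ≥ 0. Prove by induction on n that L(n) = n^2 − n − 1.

Base case: L(0) = -1, and 0^2 − 0 − 1 = -1.
Assume L(j) = j^2 − j − 1.
Then L(j+1) = L(j) + (2j) = (j^2 − j − 1) + (2j) = j^2 + j − 1,
and (j+1)^2 − (j+1) − 1 = j^2 + j − 1.
By induction, L(n) = n^2 − n − 1 for all n ≥ 0.

L(n) = n^2 − n − 1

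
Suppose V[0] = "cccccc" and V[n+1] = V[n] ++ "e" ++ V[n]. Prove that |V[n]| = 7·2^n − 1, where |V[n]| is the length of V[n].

Base case: |V[0]| = 6, and 7·2^0 − 1 = 6.
Assume |V[j]| = 7·2^j − 1.
Then |V[j+1]| = |V[j]| + 1 + |V[j]| = 2|V[j]| + 1 = 2(7·2^j − 1) + 1 = 7·2^{j+1} − 2 + 1 = 7·2^{j+1} − 1.
Hence |V[n]| = 7·2^n − 1 for every n ≥ 0, by induction.

|V[n]| = 7·2^n − 1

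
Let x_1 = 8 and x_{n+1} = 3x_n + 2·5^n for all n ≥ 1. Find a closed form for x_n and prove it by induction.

Claim: x_n = 3^n + 5^n.

Base case: x_1 = 8, and 3^1 + 5^1 = 3 + 5 = 8.
Assume x_r = 3^r + 5^r for some r ≥ 1.
Then x_{r+1} = 3x_r + 2·5^r = 3·(3^r + 5^r) + 2·5^r = 3^{r+1} + 3·5^r + 2·5^r = 3^{r+1} + 5·5^r = 3^{r+1} + 5^{r+1}.
Hence x_n = 3^n + 5^n for every n ≥ 1, by induction.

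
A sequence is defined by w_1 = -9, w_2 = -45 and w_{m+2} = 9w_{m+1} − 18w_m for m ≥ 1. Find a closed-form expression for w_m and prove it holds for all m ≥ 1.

Claim: w_m = -6^m − 3^m.

Base cases: w_1 = -9 and -6^1 − 3^1 = -9; w_2 = -45 and -6^2 − 3^2 = -45.
Assume w_i = -6^i − 3^i for all 1 ≤ i ≤ j, where j ≥ 2.
Then w_{j+1} = 9w_j − 18w_{j−1} = 9·(-6^j − 3^j) − 18·(-6^{j−1} − 3^{j−1}) = -(9·6 − 18)6^{j−1} − (9·3 − 18)3^{j−1} = -36·6^{j−1} − 9·3^{j−1} = -6^{j+1} − 3^{j+1}.
By strong induction, w_m = -6^m − 3^m for all m ≥ 1.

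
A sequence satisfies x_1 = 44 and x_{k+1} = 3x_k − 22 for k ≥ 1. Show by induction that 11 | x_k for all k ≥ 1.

Base case: x_1 = 44 = 11·4, so 11 | x_1.
Assume 11 | x_m, so x_m = 11t for some integer t.
Then x_{m+1} = 3x_m − 22 = 3·(11t) − 22 = 11(3t − 2), so 11 | x_{m+1}.
Hence 11 | x_k for every k ≥ 1, by induction.

11 | x_k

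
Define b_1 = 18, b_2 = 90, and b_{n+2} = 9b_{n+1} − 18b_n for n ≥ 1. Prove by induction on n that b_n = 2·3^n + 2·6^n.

Base cases: b_1 = 18 and 2·3^1 + 2·6^1 = 18; b_2 = 90 and 2·3^2 + 2·6^2 = 90.
Assume b_j = 2·3^j + 2·6^j for all 1 ≤ j ≤ r, where r ≥ 2.
Then b_{r+1} = 9b_r − 18b_{r−1} = 9·(2·3^r + 2·6^r) − 18·(2·3^{r−1} + 2·6^{r−1}) = 2·(9·3 − 18)3^{r−1} + 2·(9·6 − 18)6^{r−1} = 18·3^{r−1} + 72·6^{r−1} = 2·3^{r+1} + 2·6^{r+1}.
Hence b_n = 2·3^n + 2·6^n for every n ≥ 1, by strong induction.

b_n = 2·3^n + 2·6^n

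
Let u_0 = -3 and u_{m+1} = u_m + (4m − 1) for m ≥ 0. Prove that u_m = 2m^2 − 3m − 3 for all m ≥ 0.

Base case: u_0 = -3, and 2·0^2 − 3·0 − 3 = -3.
Assume u_j = 2j^2 − 3j − 3.
Then u_{j+1} = u_j + (4j − 1) = (2j^2 − 3j − 3) + (4j − 1) = 2j^2 + j − 4,
and 2·(j+1)^2 − 3·(j+1) − 3 = 2j^2 + j − 4.
By induction, u_m = 2m^2 − 3m − 3 for all m ≥ 0.

u_m = 2m^2 − 3m − 3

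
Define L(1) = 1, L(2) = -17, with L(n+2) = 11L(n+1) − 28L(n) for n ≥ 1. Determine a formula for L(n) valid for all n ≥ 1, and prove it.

Claim: L(n) = 2·4^n − 7^n.

Base cases: L(1) = 1 and 2·4^1 − 7^1 = 1; L(2) = -17 and 2·4^2 − 7^2 = -17.
Assume L(j) = 2·4^j − 7^j for all 1 ≤ j ≤ m, where m ≥ 2.
Then L(m+1) = 11L(m) − 28L(m−1) = 11·(2·4^m − 7^m) − 28·(2·4^{m−1} − 7^{m−1}) = 2·(11·4 − 28)4^{m−1} − (11·7 − 28)7^{m−1} = 32·4^{m−1} − 49·7^{m−1} = 2·4^{m+1} − 7^{m+1}.
So the formula holds for m+1, and by strong induction L(n) = 2·4^n − 7^n for all n ≥ 1.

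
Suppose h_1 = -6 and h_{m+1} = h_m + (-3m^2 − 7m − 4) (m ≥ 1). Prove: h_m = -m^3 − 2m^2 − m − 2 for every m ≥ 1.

Base case: h_1 = -6, and -1^3 − 2·1^2 − 1 − 2 = -6.
Assume h_r = -r^3 − 2r^2 − r − 2.
Then h_{r+1} = h_r + (-3r^2 − 7r − 4) = (-r^3 − 2r^2 − r − 2) + (-3r^2 − 7r − 4) = -r^3 − 5r^2 − 8r − 6,
and -(r+1)^3 − 2·(r+1)^2 − (r+1) − 2 = -r^3 − 5r^2 − 8r − 6.
Hence h_m = -m^3 − 2m^2 − m − 2 for every m ≥ 1, by induction.

h_m = -m^3 − 2m^2 − m − 2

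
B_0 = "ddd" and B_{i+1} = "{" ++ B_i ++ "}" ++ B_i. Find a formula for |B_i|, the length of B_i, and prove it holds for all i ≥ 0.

Claim: |B_i| = 5·2^i − 2.

Base case: |B_0| = 3, and 5·2^0 − 2 = 3.
Assume |B_r| = 5·2^r − 2.
Then |B_{r+1}| = 1 + |B_r| + 1 + |B_r| = 2|B_r| + 2 = 2(5·2^r − 2) + 2 = 5·2^{r+1} − 4 + 2 = 5·2^{r+1} − 2.
This completes the inductive step, so |B_i| = 5·2^i − 2 for all i ≥ 0.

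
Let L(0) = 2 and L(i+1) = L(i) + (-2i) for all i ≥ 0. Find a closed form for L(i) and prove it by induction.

Claim: L(i) = -i^2 + i + 2.

Base case: L(0) = 2, and -0^2 + 0 + 2 = 2.
Assume L(k) = -k^2 + k + 2.
Then L(k+1) = L(k) + (-2k) = (-k^2 + k + 2) + (-2k) = -k^2 − k + 2,
and -(k+1)^2 + (k+1) + 2 = -k^2 − k + 2.
Hence L(i) = -i^2 + i + 2 for every i ≥ 0, by induction.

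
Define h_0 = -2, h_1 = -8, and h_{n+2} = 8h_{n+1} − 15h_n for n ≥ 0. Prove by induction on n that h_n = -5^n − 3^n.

Base cases: h_0 = -2 and -5^0 − 3^0 = -2; h_1 = -8 and -5^1 − 3^1 = -8.
Assume h_j = -5^j − 3^j for all 0 ≤ j ≤ k, where k ≥ 1.
Then h_{k+1} = 8h_k − 15h_{k−1} = 8·(-5^k − 3^k) − 15·(-5^{k−1} − 3^{k−1}) = -(8·5 − 15)5^{k−1} − (8·3 − 15)3^{k−1} = -25·5^{k−1} − 9·3^{k−1} = -5^{k+1} − 3^{k+1}.
So the formula holds for k+1, and by strong induction h_n = -5^n − 3^n for all n ≥ 0.

h_n = -5^n − 3^n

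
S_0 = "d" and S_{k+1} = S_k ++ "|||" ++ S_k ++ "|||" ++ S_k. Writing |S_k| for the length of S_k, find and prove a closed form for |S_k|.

Claim: |S_k| = 4·3^k − 3.

Base case: |S_0| = 1, and 4·3^0 − 3 = 1.
Assume |S_r| = 4·3^r − 3.
Then |S_{r+1}| = 3|S_r| + 6 = 3(4·3^r − 3) + 6 = 4·3^{r+1} − 9 + 6 = 4·3^{r+1} − 3.
By induction, |S_k| = 4·3^k − 3 for all k ≥ 0.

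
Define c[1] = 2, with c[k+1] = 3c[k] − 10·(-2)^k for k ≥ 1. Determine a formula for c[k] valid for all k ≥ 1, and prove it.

Claim: c[k] = 2·3^k + 2·(-2)^k.

Base case: c[1] = 2, and 2·3^1 + 2·(-2)^1 = 6 − 4 = 2.
Assume c[j] = 2·3^j + 2·(-2)^j for some j ≥ 1.
Then c[j+1] = 3c[j] − 10·(-2)^j = 3·(2·3^j + 2·(-2)^j) − 10·(-2)^j = 2·3^{j+1} + 6·(-2)^j − 10·(-2)^j = 2·3^{j+1} − 4·(-2)^j = 2·3^{j+1} + 2·(-2)^{j+1}.
By induction, c[k] = 2·3^k + 2·(-2)^k for all k ≥ 1.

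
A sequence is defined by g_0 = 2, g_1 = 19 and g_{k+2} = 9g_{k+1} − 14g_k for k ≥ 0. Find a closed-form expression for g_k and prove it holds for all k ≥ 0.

Claim: g_k = 3·7^k − 2^k.

Base cases: g_0 = 2 and 3·7^0 − 2^0 = 2; g_1 = 19 and 3·7^1 − 2^1 = 19.
Assume g_i = 3·7^i − 2^i for all 0 ≤ i ≤ j, where j ≥ 1.
Then g_{j+1} = 9g_j − 14g_{j−1} = 9·(3·7^j − 2^j) − 14·(3·7^{j−1} − 2^{j−1}) = 3·(9·7 − 14)7^{j−1} − (9·2 − 14)2^{j−1} = 147·7^{j−1} − 4·2^{j−1} = 3·7^{j+1} − 2^{j+1}.
By strong induction, g_k = 3·7^k − 2^k for all k ≥ 0.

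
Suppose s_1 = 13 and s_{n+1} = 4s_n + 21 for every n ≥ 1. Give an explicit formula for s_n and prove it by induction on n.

Claim: s_n = 5·4^n − 7.

Base case: s_1 = 13, and 5·4^1 − 7 = 20 − 7 = 13.
Assume s_m = 5·4^m − 7 for some m ≥ 1.
Then s_{m+1} = 4s_m + 21 = 4·(5·4^m − 7) + 21 = 20·4^m − 28 + 21 = 5·4^{m+1} − 7.
Hence s_n = 5·4^n − 7 for every n ≥ 1, by induction.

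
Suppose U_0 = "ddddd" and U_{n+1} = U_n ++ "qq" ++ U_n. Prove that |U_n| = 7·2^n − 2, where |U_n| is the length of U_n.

Base case: |U_0| = 5, and 7·2^0 − 2 = 5.
Assume |U_j| = 7·2^j − 2.
Then |U_{j+1}| = |U_j| + 2 + |U_j| = 2|U_j| + 2 = 2(7·2^j − 2) + 2 = 7·2^{j+1} − 4 + 2 = 7·2^{j+1} − 2.
This completes the inductive step, so |U_n| = 7·2^n − 2 for all n ≥ 0.

|U_n| = 7·2^n − 2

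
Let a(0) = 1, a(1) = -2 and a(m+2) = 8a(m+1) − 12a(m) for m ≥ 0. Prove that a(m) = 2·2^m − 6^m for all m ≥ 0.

Base cases: a(0) = 1 and 2·2^0 − 6^0 = 1; a(1) = -2 and 2·2^1 − 6^1 = -2.
Assume a(j) = 2·2^j − 6^j for all 0 ≤ j ≤ k, where k ≥ 1.
Then a(k+1) = 8a(k) − 12a(k−1) = 8·(2·2^k − 6^k) − 12·(2·2^{k−1} − 6^{k−1}) = 2·(8·2 − 12)2^{k−1} − (8·6 − 12)6^{k−1} = 8·2^{k−1} − 36·6^{k−1} = 2·2^{k+1} − 6^{k+1}.
By strong induction, a(m) = 2·2^m − 6^m for all m ≥ 0.

a(m) = 2·2^m − 6^m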